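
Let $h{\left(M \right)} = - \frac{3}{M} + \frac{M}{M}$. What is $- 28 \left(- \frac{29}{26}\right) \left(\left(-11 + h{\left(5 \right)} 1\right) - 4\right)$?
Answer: $- \frac{29638}{65} \approx -455.97$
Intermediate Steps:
$h{\left(M \right)} = 1 - \frac{3}{M}$ ($h{\left(M \right)} = - \frac{3}{M} + 1 = 1 - \frac{3}{M}$)
$- 28 \left(- \frac{29}{26}\right) \left(\left(-11 + h{\left(5 \right)} 1\right) - 4\right) = - 28 \left(- \frac{29}{26}\right) \left(\left(-11 + \frac{-3 + 5}{5} \cdot 1\right) - 4\right) = - 28 \left(\left(-29\right) \frac{1}{26}\right) \left(\left(-11 + \frac{1}{5} \cdot 2 \cdot 1\right) - 4\right) = \left(-28\right) \left(- \frac{29}{26}\right) \left(\left(-11 + \frac{2}{5} \cdot 1\right) - 4\right) = \frac{406 \left(\left(-11 + \frac{2}{5}\right) - 4\right)}{13} = \frac{406 \left(- \frac{53}{5} - 4\right)}{13} = \frac{406}{13} \left(- \frac{73}{5}\right) = - \frac{29638}{65}$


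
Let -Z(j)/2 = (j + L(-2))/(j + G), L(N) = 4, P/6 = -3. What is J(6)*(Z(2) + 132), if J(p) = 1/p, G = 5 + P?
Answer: 244/11 ≈ 22.182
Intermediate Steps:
P = -18 (P = 6*(-3) = -18)
G = -13 (G = 5 - 18 = -13)
Z(j) = -2*(4 + j)/(-13 + j) (Z(j) = -2*(j + 4)/(j - 13) = -2*(4 + j)/(-13 + j))
J(6)*(Z(2) + 132) = (2*(-4 - 1*2)/(-13 + 2) + 132)/6 = (2*(-4 - 2)/(-11) + 132)/6 = (2*(-1/11)*(-6) + 132)/6 = (12/11 + 132)/6 = (1/6)*(1464/11) = 244/11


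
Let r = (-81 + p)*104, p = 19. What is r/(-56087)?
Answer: 6448/56087 ≈ 0.11496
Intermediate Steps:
r = -6448 (r = (-81 + 19)*104 = -62*104 = -6448)
r/(-56087) = -6448/(-56087) = -6448*(-1/56087) = 6448/56087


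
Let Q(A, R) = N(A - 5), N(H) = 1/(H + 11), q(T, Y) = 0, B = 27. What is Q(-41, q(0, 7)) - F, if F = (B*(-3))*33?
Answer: 93554/35 ≈ 2673.0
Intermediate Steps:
N(H) = 1/(11 + H)
Q(A, R) = 1/(6 + A) (Q(A, R) = 1/(11 + (A - 5)) = 1/(11 + (-5 + A)) = 1/(6 + A))
F = -2673 (F = (27*(-3))*33 = -81*33 = -2673)
Q(-41, q(0, 7)) - F = 1/(6 - 41) - 1*(-2673) = 1/(-35) + 2673 = -1/35 + 2673 = 93554/35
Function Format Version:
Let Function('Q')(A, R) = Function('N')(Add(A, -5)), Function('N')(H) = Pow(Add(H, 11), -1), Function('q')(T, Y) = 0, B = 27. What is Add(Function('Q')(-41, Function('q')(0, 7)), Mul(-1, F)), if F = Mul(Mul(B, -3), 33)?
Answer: Rational(93554, 35) ≈ 2673.0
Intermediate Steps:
Function('N')(H) = Pow(Add(11, H), -1)
Function('Q')(A, R) = Pow(Add(6, A), -1) (Function('Q')(A, R) = Pow(Add(11, Add(A, -5)), -1) = Pow(Add(11, Add(-5, A)), -1) = Pow(Add(6, A), -1))
F = -2673 (F = Mul(Mul(27, -3), 33) = Mul(-81, 33) = -2673)
Add(Function('Q')(-41, Function('q')(0, 7)), Mul(-1, F)) = Add(Pow(Add(6, -41), -1), Mul(-1, -2673)) = Add(Pow(-35, -1), 2673) = Add(Rational(-1, 35), 2673) = Rational(93554, 35)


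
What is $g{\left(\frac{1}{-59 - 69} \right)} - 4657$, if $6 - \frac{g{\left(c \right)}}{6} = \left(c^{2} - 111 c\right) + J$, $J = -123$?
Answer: $- \frac{31852163}{8192} \approx -3888.2$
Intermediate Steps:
$g{\left(c \right)} = 774 - 6 c^{2} + 666 c$ ($g{\left(c \right)} = 36 - 6 \left(\left(c^{2} - 111 c\right) - 123\right) = 36 - 6 \left(-123 + c^{2} - 111 c\right) = 36 + \left(738 - 6 c^{2} + 666 c\right) = 774 - 6 c^{2} + 666 c$)
$g{\left(\frac{1}{-59 - 69} \right)} - 4657 = \left(774 - 6 \left(\frac{1}{-59 - 69}\right)^{2} + \frac{666}{-59 - 69}\right) - 4657 = \left(774 - 6 \left(\frac{1}{-128}\right)^{2} + \frac{666}{-128}\right) - 4657 = \left(774 - 6 \left(- \frac{1}{128}\right)^{2} + 666 \left(- \frac{1}{128}\right)\right) - 4657 = \left(774 - \frac{3}{8192} - \frac{333}{64}\right) - 4657 = \frac{6297981}{8192} - 4657 = - \frac{31852163}{8192}$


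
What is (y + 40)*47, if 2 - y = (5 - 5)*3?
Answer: 1974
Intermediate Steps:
y = 2 (y = 2 - (5 - 5)*3 = 2 - 0*3 = 2 - 1*0 = 2 + 0 = 2)
(y + 40)*47 = (2 + 40)*47 = 42*47 = 1974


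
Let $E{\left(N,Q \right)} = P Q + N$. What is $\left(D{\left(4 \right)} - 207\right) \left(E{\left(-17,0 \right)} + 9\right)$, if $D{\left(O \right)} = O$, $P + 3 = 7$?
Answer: $1624$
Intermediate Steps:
$P = 4$ ($P = -3 + 7 = 4$)
$E{\left(N,Q \right)} = N + 4 Q$ ($E{\left(N,Q \right)} = 4 Q + N = N + 4 Q$)
$\left(D{\left(4 \right)} - 207\right) \left(E{\left(-17,0 \right)} + 9\right) = \left(4 - 207\right) \left(\left(-17 + 4 \cdot 0\right) + 9\right) = - 203 \left(\left(-17 + 0\right) + 9\right) = - 203 \left(-17 + 9\right) = \left(-203\right) \left(-8\right) = 1624$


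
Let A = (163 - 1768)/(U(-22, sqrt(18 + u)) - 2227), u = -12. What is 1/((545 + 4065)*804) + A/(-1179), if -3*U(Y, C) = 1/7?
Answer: -1734311399/2838488119440 ≈ -0.00061100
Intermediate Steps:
U(Y, C) = -1/21 (U(Y, C) = -1/3/7 = -1/3*1/7 = -1/21)
A = 33705/46768 (A = (163 - 1768)/(-1/21 - 2227) = -1605/(-46768/21) = -1605*(-21/46768) = 33705/46768 ≈ 0.72069)
1/((545 + 4065)*804) + A/(-1179) = 1/((545 + 4065)*804) + (33705/46768)/(-1179) = (1/804)/4610 + (33705/46768)*(-1/1179) = (1/4610)*(1/804) - 3745/6126608 = 1/3706440 - 3745/6126608 = -1734311399/2838488119440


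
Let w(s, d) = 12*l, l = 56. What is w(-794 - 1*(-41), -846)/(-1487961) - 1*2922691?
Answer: -1449616741241/495987 ≈ -2.9227e+6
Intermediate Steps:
w(s, d) = 672 (w(s, d) = 12*56 = 672)
w(-794 - 1*(-41), -846)/(-1487961) - 1*2922691 = 672/(-1487961) - 1*2922691 = 672*(-1/1487961) - 2922691 = -224/495987 - 2922691 = -1449616741241/495987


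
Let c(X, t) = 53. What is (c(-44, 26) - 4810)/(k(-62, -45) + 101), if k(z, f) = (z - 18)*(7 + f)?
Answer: -4757/3141 ≈ -1.5145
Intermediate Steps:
k(z, f) = (-18 + z)*(7 + f)
(c(-44, 26) - 4810)/(k(-62, -45) + 101) = (53 - 4810)/((-126 - 18*(-45) + 7*(-62) - 45*(-62)) + 101) = -4757/((-126 + 810 - 434 + 2790) + 101) = -4757/(3040 + 101) = -4757/3141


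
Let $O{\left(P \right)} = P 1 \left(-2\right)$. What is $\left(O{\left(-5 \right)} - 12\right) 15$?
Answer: $-30$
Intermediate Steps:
$O{\left(P \right)} = - 2 P$ ($O{\left(P \right)} = P \left(-2\right) = - 2 P$)
$\left(O{\left(-5 \right)} - 12\right) 15 = \left(\left(-2\right) \left(-5\right) - 12\right) 15 = \left(10 - 12\right) 15 = \left(-2\right) 15 = -30$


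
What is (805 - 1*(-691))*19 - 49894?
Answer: -21470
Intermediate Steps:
(805 - 1*(-691))*19 - 49894 = (805 + 691)*19 - 49894 = 1496*19 - 49894 = 28424 - 49894 = -21470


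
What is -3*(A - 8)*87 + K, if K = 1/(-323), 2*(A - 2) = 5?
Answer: 590119/646 ≈ 913.50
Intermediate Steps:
A = 9/2 (A = 2 + (1/2)*5 = 2 + 5/2 = 9/2 ≈ 4.5000)
K = -1/323 ≈ -0.0030960
-3*(A - 8)*87 + K = -3*(9/2 - 8)*87 - 1/323 = -3*(-7/2)*87 - 1/323 = (21/2)*87 - 1/323 = 1827/2 - 1/323 = 590119/646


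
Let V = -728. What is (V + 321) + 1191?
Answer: 784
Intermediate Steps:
(V + 321) + 1191 = (-728 + 321) + 1191 = -407 + 1191 = 784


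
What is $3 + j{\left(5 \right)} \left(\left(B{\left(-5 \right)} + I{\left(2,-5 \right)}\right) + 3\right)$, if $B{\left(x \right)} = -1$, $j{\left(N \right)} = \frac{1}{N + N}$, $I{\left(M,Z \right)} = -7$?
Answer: $\frac{5}{2} \approx 2.5$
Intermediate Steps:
$j{\left(N \right)} = \frac{1}{2 N}$
$3 + j{\left(5 \right)} \left(\left(B{\left(-5 \right)} + I{\left(2,-5 \right)}\right) + 3\right) = 3 + \frac{1}{2 \cdot 5} \left(\left(-1 - 7\right) + 3\right) = 3 + \frac{1}{2} \cdot \frac{1}{5} \left(-8 + 3\right) = 3 + \frac{1}{10} \left(-5\right) = 3 - \frac{1}{2} = \frac{5}{2}$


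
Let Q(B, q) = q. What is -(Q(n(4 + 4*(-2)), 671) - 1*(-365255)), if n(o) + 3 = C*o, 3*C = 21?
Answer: -365926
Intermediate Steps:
C = 7 (C = (⅓)*21 = 7)
n(o) = -3 + 7*o
-(Q(n(4 + 4*(-2)), 671) - 1*(-365255)) = -(671 - 1*(-365255)) = -(671 + 365255) = -1*365926 = -365926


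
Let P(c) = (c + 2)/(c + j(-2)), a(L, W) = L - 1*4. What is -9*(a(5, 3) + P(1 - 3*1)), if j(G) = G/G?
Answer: -9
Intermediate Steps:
a(L, W) = -4 + L (a(L, W) = L - 4 = -4 + L)
j(G) = 1
P(c) = (2 + c)/(1 + c) (P(c) = (c + 2)/(c + 1) = (2 + c)/(1 + c))
-9*(a(5, 3) + P(1 - 3*1)) = -9*((-4 + 5) + (2 + (1 - 3*1))/(1 + (1 - 3*1))) = -9*(1 + (2 + (1 - 3))/(1 + (1 - 3))) = -9*(1 + (2 - 2)/(1 - 2)) = -9*(1 + 0/(-1)) = -9*(1 - 1*0) = -9*(1 + 0) = -9*1 = -9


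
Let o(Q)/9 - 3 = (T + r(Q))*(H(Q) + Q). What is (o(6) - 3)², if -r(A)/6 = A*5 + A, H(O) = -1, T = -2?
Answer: 95765796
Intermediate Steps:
r(A) = -36*A (r(A) = -6*(A*5 + A) = -6*(5*A + A) = -36*A)
o(Q) = 27 + 9*(-1 + Q)*(-2 - 36*Q) (o(Q) = 27 + 9*((-2 - 36*Q)*(-1 + Q)) = 27 + 9*((-1 + Q)*(-2 - 36*Q)) = 27 + 9*(-1 + Q)*(-2 - 36*Q))
(o(6) - 3)² = ((45 - 324*6² + 306*6) - 3)² = ((45 - 324*36 + 1836) - 3)² = ((45 - 11664 + 1836) - 3)² = (-9783 - 3)² = (-9786)² = 95765796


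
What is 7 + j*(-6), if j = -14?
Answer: 91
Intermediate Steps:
7 + j*(-6) = 7 - 14*(-6) = 7 + 84 = 91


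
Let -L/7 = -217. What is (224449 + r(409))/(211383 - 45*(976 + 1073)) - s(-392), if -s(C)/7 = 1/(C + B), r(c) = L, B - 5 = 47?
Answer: 37997437/20260260 ≈ 1.8755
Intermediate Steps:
L = 1519 (L = -7*(-217) = 1519)
B = 52 (B = 5 + 47 = 52)
r(c) = 1519
s(C) = -7/(52 + C) (s(C) = -7/(C + 52) = -7/(52 + C))
(224449 + r(409))/(211383 - 45*(976 + 1073)) - s(-392) = (224449 + 1519)/(211383 - 45*(976 + 1073)) - (-7)/(52 - 392) = 225968/(211383 - 45*2049) - (-7)/(-340) = 225968/(211383 - 92205) - (-7)*(-1)/340 = 225968/119178 - 1*7/340 = 225968*(1/119178) - 7/340 = 112984/59589 - 7/340 = 37997437/20260260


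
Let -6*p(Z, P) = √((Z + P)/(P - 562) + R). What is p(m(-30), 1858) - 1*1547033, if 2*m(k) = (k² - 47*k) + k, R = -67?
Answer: -1547033 - I*√83834/216 ≈ -1.547e+6 - 1.3405*I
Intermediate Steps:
m(k) = k²/2 - 23*k (m(k) = ((k² - 47*k) + k)/2 = (k² - 46*k)/2 = k²/2 - 23*k)
p(Z, P) = -√(-67 + (P + Z)/(-562 + P))/6 (p(Z, P) = -√((Z + P)/(P - 562) - 67)/6 = -√((P + Z)/(-562 + P) - 67)/6 = -√(-67 + (P + Z)/(-562 + P))/6)
p(m(-30), 1858) - 1*1547033 = -√(37654 + (½)*(-30)*(-46 - 30) - 66*1858)/√(-562 + 1858)/6 - 1*1547033 = -√(37654 + (½)*(-30)*(-76) - 122628)/36/6 - 1547033 = -√(37654 + 1140 - 122628)/36/6 - 1547033 = -I*√83834/36/6 - 1547033 = -I*√83834/216 - 1547033 = -1547033 - I*√83834/216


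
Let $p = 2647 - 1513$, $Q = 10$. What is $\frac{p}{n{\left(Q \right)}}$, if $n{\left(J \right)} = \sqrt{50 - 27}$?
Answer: $\frac{1134 \sqrt{23}}{23} \approx 236.46$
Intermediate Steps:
$n{\left(J \right)} = \sqrt{23}$
$p = 1134$ ($p = 2647 - 1513 = 1134$)
$\frac{p}{n{\left(Q \right)}} = \frac{1134}{\sqrt{23}} = 1134 \frac{\sqrt{23}}{23} = \frac{1134 \sqrt{23}}{23}$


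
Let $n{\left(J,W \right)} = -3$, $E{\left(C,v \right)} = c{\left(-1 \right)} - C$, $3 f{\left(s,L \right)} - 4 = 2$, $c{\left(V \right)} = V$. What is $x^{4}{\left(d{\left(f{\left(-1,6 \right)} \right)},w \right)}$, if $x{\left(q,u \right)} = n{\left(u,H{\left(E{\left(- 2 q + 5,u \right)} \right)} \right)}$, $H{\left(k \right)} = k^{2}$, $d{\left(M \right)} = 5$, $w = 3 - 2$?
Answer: $81$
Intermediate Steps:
$f{\left(s,L \right)} = 2$ ($f{\left(s,L \right)} = \frac{4}{3} + \frac{1}{3} \cdot 2 = \frac{4}{3} + \frac{2}{3} = 2$)
$E{\left(C,v \right)} = -1 - C$
$w = 1$ ($w = 3 - 2 = 1$)
$x{\left(q,u \right)} = -3$
$x^{4}{\left(d{\left(f{\left(-1,6 \right)} \right)},w \right)} = \left(-3\right)^{4} = 81$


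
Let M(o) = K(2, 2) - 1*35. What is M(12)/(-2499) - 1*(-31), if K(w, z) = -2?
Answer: 77506/2499 ≈ 31.015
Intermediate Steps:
M(o) = -37 (M(o) = -2 - 1*35 = -2 - 35 = -37)
M(12)/(-2499) - 1*(-31) = -37/(-2499) - 1*(-31) = -37*(-1/2499) + 31 = 37/2499 + 31 = 77506/2499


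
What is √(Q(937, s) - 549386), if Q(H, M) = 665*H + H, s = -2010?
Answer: 4*√4666 ≈ 273.23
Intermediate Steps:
Q(H, M) = 666*H
√(Q(937, s) - 549386) = √(666*937 - 549386) = √(624042 - 549386) = √74656 = 4*√4666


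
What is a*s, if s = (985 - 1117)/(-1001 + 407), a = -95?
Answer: -190/9 ≈ -21.111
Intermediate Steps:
s = 2/9 (s = -132/(-594) = -132*(-1/594) = 2/9 ≈ 0.22222)
a*s = -95*2/9 = -190/9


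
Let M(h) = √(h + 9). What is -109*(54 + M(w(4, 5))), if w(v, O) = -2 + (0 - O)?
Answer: -5886 - 109*√2 ≈ -6040.1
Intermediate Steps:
w(v, O) = -2 - O
M(h) = √(9 + h)
-109*(54 + M(w(4, 5))) = -109*(54 + √(9 + (-2 - 1*5))) = -109*(54 + √(9 + (-2 - 5))) = -109*(54 + √(9 - 7)) = -109*(54 + √2) = -5886 - 109*√2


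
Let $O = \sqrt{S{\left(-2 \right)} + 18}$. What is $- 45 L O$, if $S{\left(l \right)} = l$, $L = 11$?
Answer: $-1980$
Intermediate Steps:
$O = 4$ ($O = \sqrt{-2 + 18} = \sqrt{16} = 4$)
$- 45 L O = \left(-45\right) 11 \cdot 4 = \left(-495\right) 4 = -1980$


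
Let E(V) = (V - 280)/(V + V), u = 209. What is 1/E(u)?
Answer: -418/71 ≈ -5.8873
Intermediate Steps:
E(V) = (-280 + V)/(2*V) (E(V) = (-280 + V)/((2*V)) = (-280 + V)*(1/(2*V)) = (-280 + V)/(2*V))
1/E(u) = 1/((1/2)*(-280 + 209)/209) = 1/((1/2)*(1/209)*(-71)) = 1/(-71/418) = -418/71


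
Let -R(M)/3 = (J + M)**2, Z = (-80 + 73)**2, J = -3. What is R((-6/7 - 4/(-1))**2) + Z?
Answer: -223058/2401 ≈ -92.902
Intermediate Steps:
Z = 49 (Z = (-7)**2 = 49)
R(M) = -3*(-3 + M)**2
R((-6/7 - 4/(-1))**2) + Z = -3*(-3 + (-6/7 - 4/(-1))**2)**2 + 49 = -3*(-3 + (-6*1/7 - 4*(-1))**2)**2 + 49 = -3*(-3 + (-6/7 + 4)**2)**2 + 49 = -3*(-3 + (22/7)**2)**2 + 49 = -3*(-3 + 484/49)**2 + 49 = -3*(337/49)**2 + 49 = -3*113569/2401 + 49 = -340707/2401 + 49 = -223058/2401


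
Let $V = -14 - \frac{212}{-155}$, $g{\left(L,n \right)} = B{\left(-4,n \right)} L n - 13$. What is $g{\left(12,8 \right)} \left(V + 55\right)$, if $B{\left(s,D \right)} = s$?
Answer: $- \frac{2607099}{155} \approx -16820.0$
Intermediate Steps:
$g{\left(L,n \right)} = -13 - 4 L n$ ($g{\left(L,n \right)} = - 4 L n - 13 = -13 - 4 L n$)
$V = - \frac{1958}{155}$ ($V = -14 - 212 \left(- \frac{1}{155}\right) = -14 - - \frac{212}{155} = -14 + \frac{212}{155} = - \frac{1958}{155} \approx -12.632$)
$g{\left(12,8 \right)} \left(V + 55\right) = \left(-13 - 48 \cdot 8\right) \left(- \frac{1958}{155} + 55\right) = \left(-13 - 384\right) \frac{6567}{155} = \left(-397\right) \frac{6567}{155} = - \frac{2607099}{155}$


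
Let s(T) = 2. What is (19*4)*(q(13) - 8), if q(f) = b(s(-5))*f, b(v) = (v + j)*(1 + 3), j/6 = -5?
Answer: -111264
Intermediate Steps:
j = -30 (j = 6*(-5) = -30)
b(v) = -120 + 4*v (b(v) = (v - 30)*(1 + 3) = (-30 + v)*4 = -120 + 4*v)
q(f) = -112*f (q(f) = (-120 + 4*2)*f = (-120 + 8)*f = -112*f)
(19*4)*(q(13) - 8) = (19*4)*(-112*13 - 8) = 76*(-1456 - 8) = 76*(-1464) = -111264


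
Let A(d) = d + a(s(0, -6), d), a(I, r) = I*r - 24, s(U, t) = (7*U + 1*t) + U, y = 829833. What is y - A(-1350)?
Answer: 823107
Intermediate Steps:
s(U, t) = t + 8*U (s(U, t) = (7*U + t) + U = (t + 7*U) + U = t + 8*U)
a(I, r) = -24 + I*r
A(d) = -24 - 5*d (A(d) = d + (-24 + (-6 + 8*0)*d) = d + (-24 + (-6 + 0)*d) = d + (-24 - 6*d) = -24 - 5*d)
y - A(-1350) = 829833 - (-24 - 5*(-1350)) = 829833 - (-24 + 6750) = 829833 - 1*6726 = 829833 - 6726 = 823107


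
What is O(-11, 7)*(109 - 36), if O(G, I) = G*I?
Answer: -5621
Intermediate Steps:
O(-11, 7)*(109 - 36) = (-11*7)*(109 - 36) = -77*73 = -5621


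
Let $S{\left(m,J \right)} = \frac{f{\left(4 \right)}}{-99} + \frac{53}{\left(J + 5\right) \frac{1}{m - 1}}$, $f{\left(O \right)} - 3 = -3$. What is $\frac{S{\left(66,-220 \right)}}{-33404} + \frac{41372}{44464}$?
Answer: $\frac{265429545}{285119842} \approx 0.93094$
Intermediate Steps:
$f{\left(O \right)} = 0$ ($f{\left(O \right)} = 3 - 3 = 0$)
$S{\left(m,J \right)} = \frac{53 \left(-1 + m\right)}{5 + J}$ ($S{\left(m,J \right)} = \frac{0}{-99} + \frac{53}{\left(J + 5\right) \frac{1}{m - 1}} = 0 \left(- \frac{1}{99}\right) + \frac{53}{\left(5 + J\right) \frac{1}{-1 + m}} = 0 + \frac{53}{\frac{1}{-1 + m} \left(5 + J\right)} = 0 + 53 \frac{-1 + m}{5 + J} = 0 + \frac{53 \left(-1 + m\right)}{5 + J} = \frac{53 \left(-1 + m\right)}{5 + J}$)
$\frac{S{\left(66,-220 \right)}}{-33404} + \frac{41372}{44464} = \frac{53 \frac{1}{5 - 220} \left(-1 + 66\right)}{-33404} + \frac{41372}{44464} = 53 \frac{1}{-215} \cdot 65 \left(- \frac{1}{33404}\right) + 41372 \cdot \frac{1}{44464} = 53 \left(- \frac{1}{215}\right) 65 \left(- \frac{1}{33404}\right) + \frac{10343}{11116} = \left(- \frac{689}{43}\right) \left(- \frac{1}{33404}\right) + \frac{10343}{11116} = \frac{689}{1436372} + \frac{10343}{11116} = \frac{265429545}{285119842}$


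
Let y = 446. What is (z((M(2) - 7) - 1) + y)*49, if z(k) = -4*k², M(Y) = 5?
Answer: 20090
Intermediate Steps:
(z((M(2) - 7) - 1) + y)*49 = (-4*((5 - 7) - 1)² + 446)*49 = (-4*(-2 - 1)² + 446)*49 = (-4*(-3)² + 446)*49 = (-4*9 + 446)*49 = (-36 + 446)*49 = 410*49 = 20090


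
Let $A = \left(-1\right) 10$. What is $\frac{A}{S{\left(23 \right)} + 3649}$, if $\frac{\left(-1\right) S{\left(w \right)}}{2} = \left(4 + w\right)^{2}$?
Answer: $- \frac{10}{2191} \approx -0.0045641$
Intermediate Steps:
$S{\left(w \right)} = - 2 \left(4 + w\right)^{2}$
$A = -10$
$\frac{A}{S{\left(23 \right)} + 3649} = - \frac{10}{- 2 \left(4 + 23\right)^{2} + 3649} = - \frac{10}{- 2 \cdot 27^{2} + 3649} = - \frac{10}{\left(-2\right) 729 + 3649} = - \frac{10}{-1458 + 3649} = - \frac{10}{2191}$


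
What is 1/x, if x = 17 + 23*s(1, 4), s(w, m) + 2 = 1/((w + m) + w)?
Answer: -6/151 ≈ -0.039735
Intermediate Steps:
s(w, m) = -2 + 1/(m + 2*w) (s(w, m) = -2 + 1/((w + m) + w) = -2 + 1/((m + w) + w) = -2 + 1/(m + 2*w))
x = -151/6 (x = 17 + 23*((1 - 4*1 - 2*4)/(4 + 2*1)) = 17 + 23*((1 - 4 - 8)/(4 + 2)) = 17 + 23*(-11/6) = 17 - 253/6 = -151/6 ≈ -25.167)
1/x = 1/(-151/6) = -6/151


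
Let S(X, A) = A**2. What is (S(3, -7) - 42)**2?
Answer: 49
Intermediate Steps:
(S(3, -7) - 42)**2 = ((-7)**2 - 42)**2 = (49 - 42)**2 = 7**2 = 49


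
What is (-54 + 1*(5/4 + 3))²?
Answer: 39601/16 ≈ 2475.1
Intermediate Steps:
(-54 + 1*(5/4 + 3))² = (-54 + 1*(17/4))² = (-54 + 17/4)² = (-199/4)² = 39601/16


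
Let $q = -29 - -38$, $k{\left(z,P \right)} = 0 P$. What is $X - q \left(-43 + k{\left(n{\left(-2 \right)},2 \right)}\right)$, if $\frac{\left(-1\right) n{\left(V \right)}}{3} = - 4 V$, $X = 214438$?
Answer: $214825$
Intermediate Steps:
$n{\left(V \right)} = 12 V$ ($n{\left(V \right)} = - 3 \left(- 4 V\right) = 12 V$)
$k{\left(z,P \right)} = 0$
$q = 9$ ($q = -29 + 38 = 9$)
$X - q \left(-43 + k{\left(n{\left(-2 \right)},2 \right)}\right) = 214438 - 9 \left(-43 + 0\right) = 214438 - 9 \left(-43\right) = 214438 - -387 = 214438 + 387 = 214825$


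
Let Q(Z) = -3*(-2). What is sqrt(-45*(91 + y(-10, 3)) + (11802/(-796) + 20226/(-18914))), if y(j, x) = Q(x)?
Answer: 3*I*sqrt(140733431155166)/537698 ≈ 66.188*I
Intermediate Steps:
Q(Z) = 6
y(j, x) = 6
sqrt(-45*(91 + y(-10, 3)) + (11802/(-796) + 20226/(-18914))) = sqrt(-45*(91 + 6) + (11802/(-796) + 20226/(-18914))) = sqrt(-45*97 + (11802*(-1/796) + 20226*(-1/18914))) = sqrt(-4365 + (-5901/398 - 10113/9457)) = sqrt(-4365 - 59830731/3763886) = sqrt(-16489193121/3763886) = 3*I*sqrt(140733431155166)/537698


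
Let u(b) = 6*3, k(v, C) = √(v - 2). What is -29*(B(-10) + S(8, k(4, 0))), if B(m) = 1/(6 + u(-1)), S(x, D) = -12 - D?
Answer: 8323/24 + 29*√2 ≈ 387.80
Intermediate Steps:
k(v, C) = √(-2 + v)
u(b) = 18
B(m) = 1/24 (B(m) = 1/(6 + 18) = 1/24)
-29*(B(-10) + S(8, k(4, 0))) = -29*(1/24 + (-12 - √(-2 + 4))) = -29*(1/24 + (-12 - √2)) = -29*(-287/24 - √2) = 8323/24 + 29*√2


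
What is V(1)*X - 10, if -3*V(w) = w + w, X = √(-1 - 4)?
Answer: -10 - 2*I*√5/3 ≈ -10.0 - 1.4907*I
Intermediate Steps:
X = I*√5 (X = √(-5) = I*√5 ≈ 2.2361*I)
V(w) = -2*w/3 (V(w) = -(w + w)/3 = -2*w/3)
V(1)*X - 10 = (-⅔*1)*(I*√5) - 10 = -2*I*√5/3 - 10 = -10 - 2*I*√5/3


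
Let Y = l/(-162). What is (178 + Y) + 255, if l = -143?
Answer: 70289/162 ≈ 433.88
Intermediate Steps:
Y = 143/162 (Y = -143/(-162) = -143*(-1/162) = 143/162 ≈ 0.88272)
(178 + Y) + 255 = (178 + 143/162) + 255 = 28979/162 + 255 = 70289/162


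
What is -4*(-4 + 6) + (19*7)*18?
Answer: 2386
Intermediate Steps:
-4*(-4 + 6) + (19*7)*18 = -4*2 + 133*18 = -8 + 2394 = 2386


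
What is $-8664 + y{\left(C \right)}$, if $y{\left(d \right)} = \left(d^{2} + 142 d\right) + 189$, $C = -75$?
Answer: $-13500$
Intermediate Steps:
$y{\left(d \right)} = 189 + d^{2} + 142 d$
$-8664 + y{\left(C \right)} = -8664 + \left(189 + \left(-75\right)^{2} + 142 \left(-75\right)\right) = -8664 + \left(189 + 5625 - 10650\right) = -8664 - 4836 = -13500$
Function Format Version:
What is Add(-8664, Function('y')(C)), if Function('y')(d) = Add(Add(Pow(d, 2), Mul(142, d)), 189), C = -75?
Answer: -13500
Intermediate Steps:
Function('y')(d) = Add(189, Pow(d, 2), Mul(142, d))
Add(-8664, Function('y')(C)) = Add(-8664, Add(189, Pow(-75, 2), Mul(142, -75))) = Add(-8664, Add(189, 5625, -10650)) = Add(-8664, -4836) = -13500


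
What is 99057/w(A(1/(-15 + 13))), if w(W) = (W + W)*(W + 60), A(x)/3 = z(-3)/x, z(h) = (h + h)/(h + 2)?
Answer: -33019/576 ≈ -57.325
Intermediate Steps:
z(h) = 2*h/(2 + h) (z(h) = (2*h)/(2 + h) = 2*h/(2 + h))
A(x) = 18/x (A(x) = 3*((2*(-3)/(2 - 3))/x) = 3*((2*(-3)/(-1))/x) = 3*((2*(-3)*(-1))/x) = 3*(6/x) = 18/x)
w(W) = 2*W*(60 + W) (w(W) = (2*W)*(60 + W) = 2*W*(60 + W))
99057/w(A(1/(-15 + 13))) = 99057/((2*(18/(1/(-15 + 13)))*(60 + 18/(1/(-15 + 13))))) = 99057/((2*(18/(1/(-2)))*(60 + 18/(1/(-2))))) = 99057/((2*(18/(-½))*(60 + 18/(-½)))) = 99057/((2*(18*(-2))*(60 + 18*(-2)))) = 99057/((2*(-36)*(60 - 36))) = 99057/((2*(-36)*24)) = 99057/(-1728) = 99057*(-1/1728) = -33019/576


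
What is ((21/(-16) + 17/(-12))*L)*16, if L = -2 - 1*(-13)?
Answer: -1441/3 ≈ -480.33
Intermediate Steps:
L = 11 (L = -2 + 13 = 11)
((21/(-16) + 17/(-12))*L)*16 = ((21/(-16) + 17/(-12))*11)*16 = ((21*(-1/16) + 17*(-1/12))*11)*16 = ((-21/16 - 17/12)*11)*16 = -131/48*11*16 = -1441/48*16 = -1441/3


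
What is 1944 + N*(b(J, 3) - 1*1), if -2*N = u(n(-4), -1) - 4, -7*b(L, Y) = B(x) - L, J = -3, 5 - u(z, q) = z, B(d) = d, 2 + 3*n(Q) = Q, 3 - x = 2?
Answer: 27249/14 ≈ 1946.4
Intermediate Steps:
x = 1 (x = 3 - 1*2 = 3 - 2 = 1)
n(Q) = -⅔ + Q/3
u(z, q) = 5 - z
b(L, Y) = -⅐ + L/7 (b(L, Y) = -(1 - L)/7 = -⅐ + L/7)
N = -3/2 (N = -((5 - (-⅔ + (⅓)*(-4))) - 4)/2 = -((5 - (-⅔ - 4/3)) - 4)/2 = -((5 - 1*(-2)) - 4)/2 = -((5 + 2) - 4)/2 = -(7 - 4)/2 = -½*3 = -3/2 ≈ -1.5000)
1944 + N*(b(J, 3) - 1*1) = 1944 - 3*((-⅐ + (⅐)*(-3)) - 1*1)/2 = 1944 - 3*((-⅐ - 3/7) - 1)/2 = 1944 - 3*(-4/7 - 1)/2 = 1944 - 3/2*(-11/7) = 1944 + 33/14 = 27249/14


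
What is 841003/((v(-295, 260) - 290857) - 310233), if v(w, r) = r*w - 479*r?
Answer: -841003/802330 ≈ -1.0482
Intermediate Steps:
v(w, r) = -479*r + r*w
841003/((v(-295, 260) - 290857) - 310233) = 841003/((260*(-479 - 295) - 290857) - 310233) = 841003/((260*(-774) - 290857) - 310233) = 841003/((-201240 - 290857) - 310233) = 841003/(-492097 - 310233) = 841003/(-802330) = 841003*(-1/802330) = -841003/802330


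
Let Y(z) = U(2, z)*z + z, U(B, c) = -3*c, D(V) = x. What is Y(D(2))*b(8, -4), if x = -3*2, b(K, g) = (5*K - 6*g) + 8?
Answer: -8208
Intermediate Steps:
b(K, g) = 8 - 6*g + 5*K (b(K, g) = (-6*g + 5*K) + 8 = 8 - 6*g + 5*K)
x = -6
D(V) = -6
Y(z) = z - 3*z**2 (Y(z) = (-3*z)*z + z = -3*z**2 + z = z - 3*z**2)
Y(D(2))*b(8, -4) = (-6*(1 - 3*(-6)))*(8 - 6*(-4) + 5*8) = (-6*(1 + 18))*(8 + 24 + 40) = -6*19*72 = -114*72 = -8208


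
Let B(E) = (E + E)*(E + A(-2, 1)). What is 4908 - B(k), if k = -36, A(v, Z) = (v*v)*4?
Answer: 3468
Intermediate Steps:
A(v, Z) = 4*v**2 (A(v, Z) = v**2*4 = 4*v**2)
B(E) = 2*E*(16 + E) (B(E) = (E + E)*(E + 4*(-2)**2) = (2*E)*(E + 4*4) = (2*E)*(E + 16) = (2*E)*(16 + E) = 2*E*(16 + E))
4908 - B(k) = 4908 - 2*(-36)*(16 - 36) = 4908 - 2*(-36)*(-20) = 4908 - 1*1440 = 4908 - 1440 = 3468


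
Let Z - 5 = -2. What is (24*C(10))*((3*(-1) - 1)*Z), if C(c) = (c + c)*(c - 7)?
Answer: -17280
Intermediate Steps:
Z = 3 (Z = 5 - 2 = 3)
C(c) = 2*c*(-7 + c) (C(c) = (2*c)*(-7 + c) = 2*c*(-7 + c))
(24*C(10))*((3*(-1) - 1)*Z) = (24*(2*10*(-7 + 10)))*((3*(-1) - 1)*3) = (24*(2*10*3))*((-3 - 1)*3) = (24*60)*(-4*3) = 1440*(-12) = -17280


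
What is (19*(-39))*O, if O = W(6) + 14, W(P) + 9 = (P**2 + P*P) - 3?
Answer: -54834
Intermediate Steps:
W(P) = -12 + 2*P**2 (W(P) = -9 + ((P**2 + P*P) - 3) = -9 + ((P**2 + P**2) - 3) = -9 + (2*P**2 - 3) = -9 + (-3 + 2*P**2) = -12 + 2*P**2)
O = 74 (O = (-12 + 2*6**2) + 14 = (-12 + 2*36) + 14 = (-12 + 72) + 14 = 60 + 14 = 74)
(19*(-39))*O = (19*(-39))*74 = -741*74 = -54834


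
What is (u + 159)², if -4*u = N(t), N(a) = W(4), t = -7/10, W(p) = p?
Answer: 24964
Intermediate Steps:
t = -7/10 (t = -7*⅒ = -7/10 ≈ -0.70000)
N(a) = 4
u = -1 (u = -¼*4 = -1)
(u + 159)² = (-1 + 159)² = 158² = 24964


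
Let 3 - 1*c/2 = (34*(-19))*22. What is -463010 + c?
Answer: -434580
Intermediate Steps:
c = 28430 (c = 6 - 2*34*(-19)*22 = 6 - (-1292)*22 = 6 - 2*(-14212) = 6 + 28424 = 28430)
-463010 + c = -463010 + 28430 = -434580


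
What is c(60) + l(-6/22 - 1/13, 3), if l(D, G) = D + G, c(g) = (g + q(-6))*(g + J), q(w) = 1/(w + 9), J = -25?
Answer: 907042/429 ≈ 2114.3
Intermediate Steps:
q(w) = 1/(9 + w)
c(g) = (-25 + g)*(⅓ + g) (c(g) = (g + 1/(9 - 6))*(g - 25) = (g + 1/3)*(-25 + g) = (g + ⅓)*(-25 + g) = (⅓ + g)*(-25 + g) = (-25 + g)*(⅓ + g))
c(60) + l(-6/22 - 1/13, 3) = (-25/3 + 60² - 74/3*60) + ((-6/22 - 1/13) + 3) = (-25/3 + 3600 - 1480) + ((-6*1/22 - 1*1/13) + 3) = 6335/3 + ((-3/11 - 1/13) + 3) = 6335/3 + (-50/143 + 3) = 6335/3 + 379/143 = 907042/429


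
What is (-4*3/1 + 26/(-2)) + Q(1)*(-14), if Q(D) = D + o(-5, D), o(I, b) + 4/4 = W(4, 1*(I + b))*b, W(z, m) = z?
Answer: -81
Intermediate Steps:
o(I, b) = -1 + 4*b
Q(D) = -1 + 5*D (Q(D) = D + (-1 + 4*D) = -1 + 5*D)
(-4*3/1 + 26/(-2)) + Q(1)*(-14) = (-4*3/1 + 26/(-2)) + (-1 + 5*1)*(-14) = (-12*1 + 26*(-1/2)) + (-1 + 5)*(-14) = (-12 - 13) + 4*(-14) = -25 - 56 = -81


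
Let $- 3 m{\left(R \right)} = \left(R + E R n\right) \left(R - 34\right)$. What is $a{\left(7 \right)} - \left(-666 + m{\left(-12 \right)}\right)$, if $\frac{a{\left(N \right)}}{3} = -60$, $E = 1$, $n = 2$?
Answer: $1038$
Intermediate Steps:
$a{\left(N \right)} = -180$ ($a{\left(N \right)} = 3 \left(-60\right) = -180$)
$m{\left(R \right)} = - R \left(-34 + R\right)$ ($m{\left(R \right)} = - \frac{\left(R + 1 R 2\right) \left(R - 34\right)}{3} = - \frac{\left(R + R 2\right) \left(-34 + R\right)}{3} = - \frac{\left(R + 2 R\right) \left(-34 + R\right)}{3} = - \frac{3 R \left(-34 + R\right)}{3} = - R \left(-34 + R\right)$)
$a{\left(7 \right)} - \left(-666 + m{\left(-12 \right)}\right) = -180 + \left(666 - - 12 \left(34 - -12\right)\right) = -180 + \left(666 - - 12 \left(34 + 12\right)\right) = -180 + \left(666 - \left(-12\right) 46\right) = -180 + \left(666 - -552\right) = -180 + \left(666 + 552\right) = -180 + 1218 = 1038$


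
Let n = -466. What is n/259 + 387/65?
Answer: 69943/16835 ≈ 4.1546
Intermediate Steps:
n/259 + 387/65 = -466/259 + 387/65 = 69943/16835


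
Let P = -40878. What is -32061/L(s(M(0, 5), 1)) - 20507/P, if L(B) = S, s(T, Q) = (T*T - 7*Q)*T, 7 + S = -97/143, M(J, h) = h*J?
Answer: 5206578430/1246779 ≈ 4176.0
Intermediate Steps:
M(J, h) = J*h
S = -1098/143 (S = -7 - 97/143 = -1098/143 ≈ -7.6783)
s(T, Q) = T*(T**2 - 7*Q) (s(T, Q) = (T**2 - 7*Q)*T = T*(T**2 - 7*Q))
L(B) = -1098/143
-32061/L(s(M(0, 5), 1)) - 20507/P = -32061/(-1098/143) - 20507/(-40878) = -32061*(-143/1098) - 20507*(-1/40878) = 1528241/366 + 20507/40878 = 5206578430/1246779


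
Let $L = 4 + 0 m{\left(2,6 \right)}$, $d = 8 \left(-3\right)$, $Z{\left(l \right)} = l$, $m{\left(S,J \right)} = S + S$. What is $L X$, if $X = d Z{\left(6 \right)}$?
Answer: $-576$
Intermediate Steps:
$m{\left(S,J \right)} = 2 S$
$d = -24$
$X = -144$ ($X = \left(-24\right) 6 = -144$)
$L = 4$ ($L = 4 + 0 \cdot 2 \cdot 2 = 4 + 0 \cdot 4 = 4 + 0 = 4$)
$L X = 4 \left(-144\right) = -576$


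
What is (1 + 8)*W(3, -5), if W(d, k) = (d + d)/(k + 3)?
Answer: -27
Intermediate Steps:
W(d, k) = 2*d/(3 + k) (W(d, k) = (2*d)/(3 + k) = 2*d/(3 + k))
(1 + 8)*W(3, -5) = (1 + 8)*(2*3/(3 - 5)) = 9*(2*3/(-2)) = 9*(2*3*(-½)) = 9*(-3) = -27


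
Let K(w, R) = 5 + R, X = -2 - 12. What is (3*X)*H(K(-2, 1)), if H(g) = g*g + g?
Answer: -1764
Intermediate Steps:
X = -14
H(g) = g + g² (H(g) = g² + g = g + g²)
(3*X)*H(K(-2, 1)) = (3*(-14))*((5 + 1)*(1 + (5 + 1))) = -252*(1 + 6) = -252*7 = -42*42 = -1764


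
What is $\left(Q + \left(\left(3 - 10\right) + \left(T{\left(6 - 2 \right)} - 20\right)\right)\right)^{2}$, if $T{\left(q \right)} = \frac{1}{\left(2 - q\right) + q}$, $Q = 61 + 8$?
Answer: $\frac{7225}{4} \approx 1806.3$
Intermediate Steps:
$Q = 69$
$T{\left(q \right)} = \frac{1}{2}$
$\left(Q + \left(\left(3 - 10\right) + \left(T{\left(6 - 2 \right)} - 20\right)\right)\right)^{2} = \left(69 + \left(\left(3 - 10\right) + \left(\frac{1}{2} - 20\right)\right)\right)^{2} = \left(69 - \frac{53}{2}\right)^{2} = \left(\frac{85}{2}\right)^{2} = \frac{7225}{4}$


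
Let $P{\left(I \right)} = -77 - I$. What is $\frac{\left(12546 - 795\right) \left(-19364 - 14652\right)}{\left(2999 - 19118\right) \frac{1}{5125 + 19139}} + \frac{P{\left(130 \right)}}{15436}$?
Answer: $\frac{5544871322902853}{9215292} \approx 6.017 \cdot 10^{8}$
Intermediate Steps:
$\frac{\left(12546 - 795\right) \left(-19364 - 14652\right)}{\left(2999 - 19118\right) \frac{1}{5125 + 19139}} + \frac{P{\left(130 \right)}}{15436} = \frac{\left(12546 - 795\right) \left(-19364 - 14652\right)}{\left(2999 - 19118\right) \frac{1}{5125 + 19139}} + \frac{-77 - 130}{15436} = \frac{11751 \left(-34016\right)}{\left(-16119\right) \frac{1}{24264}} + \left(-77 - 130\right) \frac{1}{15436} = - \frac{399722016}{\left(-16119\right) \frac{1}{24264}} - \frac{207}{15436} = - \frac{399722016}{- \frac{1791}{2696}} - \frac{207}{15436} = \left(-399722016\right) \left(- \frac{2696}{1791}\right) - \frac{207}{15436} = \frac{359216851712}{597} - \frac{207}{15436} = \frac{5544871322902853}{9215292}$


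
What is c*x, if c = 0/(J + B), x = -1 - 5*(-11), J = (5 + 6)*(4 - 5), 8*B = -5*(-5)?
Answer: 0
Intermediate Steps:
B = 25/8 (B = (-5*(-5))/8 = (⅛)*25 = 25/8 ≈ 3.1250)
J = -11 (J = 11*(-1) = -11)
x = 54 (x = -1 + 55 = 54)
c = 0 (c = 0/(-11 + 25/8) = 0/(-63/8) = 0*(-8/63) = 0)
c*x = 0*54 = 0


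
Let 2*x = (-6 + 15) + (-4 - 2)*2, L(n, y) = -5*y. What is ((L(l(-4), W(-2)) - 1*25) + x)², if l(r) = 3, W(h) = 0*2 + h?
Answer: 1089/4 ≈ 272.25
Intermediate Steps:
W(h) = h (W(h) = 0 + h = h)
x = -3/2 (x = ((-6 + 15) + (-4 - 2)*2)/2 = (9 - 6*2)/2 = (9 - 12)/2 = (½)*(-3) = -3/2 ≈ -1.5000)
((L(l(-4), W(-2)) - 1*25) + x)² = ((-5*(-2) - 1*25) - 3/2)² = ((10 - 25) - 3/2)² = (-15 - 3/2)² = (-33/2)² = 1089/4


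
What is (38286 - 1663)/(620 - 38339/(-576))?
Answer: 21094848/395459 ≈ 53.343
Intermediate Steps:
(38286 - 1663)/(620 - 38339/(-576)) = 36623/(620 - 38339*(-1/576)) = 36623/(620 + 38339/576) = 36623/(395459/576) = 36623*(576/395459) = 21094848/395459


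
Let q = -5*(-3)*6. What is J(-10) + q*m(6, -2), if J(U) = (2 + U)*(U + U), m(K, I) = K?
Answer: 700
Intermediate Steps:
J(U) = 2*U*(2 + U) (J(U) = (2 + U)*(2*U) = 2*U*(2 + U))
q = 90 (q = 15*6 = 90)
J(-10) + q*m(6, -2) = 2*(-10)*(2 - 10) + 90*6 = 2*(-10)*(-8) + 540 = 160 + 540 = 700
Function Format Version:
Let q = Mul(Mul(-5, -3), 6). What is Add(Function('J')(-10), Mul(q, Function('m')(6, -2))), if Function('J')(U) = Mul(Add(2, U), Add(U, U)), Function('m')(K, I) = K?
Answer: 700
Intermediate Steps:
Function('J')(U) = Mul(2, U, Add(2, U)) (Function('J')(U) = Mul(Add(2, U), Mul(2, U)) = Mul(2, U, Add(2, U)))
q = 90 (q = Mul(15, 6) = 90)
Add(Function('J')(-10), Mul(q, Function('m')(6, -2))) = Add(Mul(2, -10, Add(2, -10)), Mul(90, 6)) = Add(Mul(2, -10, -8), 540) = Add(160, 540) = 700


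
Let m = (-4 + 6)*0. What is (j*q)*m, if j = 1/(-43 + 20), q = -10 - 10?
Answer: 0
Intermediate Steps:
m = 0 (m = 2*0 = 0)
q = -20
j = -1/23 (j = 1/(-23) = -1/23 ≈ -0.043478)
(j*q)*m = -1/23*(-20)*0 = (20/23)*0 = 0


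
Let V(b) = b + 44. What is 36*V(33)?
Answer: 2772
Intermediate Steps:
V(b) = 44 + b
36*V(33) = 36*(44 + 33) = 36*77 = 2772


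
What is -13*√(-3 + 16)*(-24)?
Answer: 312*√13 ≈ 1124.9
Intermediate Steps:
-13*√(-3 + 16)*(-24) = -13*√13*(-24) = 312*√13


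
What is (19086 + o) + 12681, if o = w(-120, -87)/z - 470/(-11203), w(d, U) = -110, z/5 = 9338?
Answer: 1661632409166/52306807 ≈ 31767.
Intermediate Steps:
z = 46690 (z = 5*9338 = 46690)
o = 2071197/52306807 (o = -110/46690 - 470/(-11203) = -110*1/46690 - 470*(-1/11203) = -11/4669 + 470/11203 = 2071197/52306807 ≈ 0.039597)
(19086 + o) + 12681 = (19086 + 2071197/52306807) + 12681 = 998329789599/52306807 + 12681 = 1661632409166/52306807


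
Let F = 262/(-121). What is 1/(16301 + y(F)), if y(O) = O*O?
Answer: 14641/238731585 ≈ 6.1328e-5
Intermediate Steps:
F = -262/121 (F = 262*(-1/121) = -262/121 ≈ -2.1653)
y(O) = O²
1/(16301 + y(F)) = 1/(16301 + (-262/121)²) = 1/(16301 + 68644/14641) = 1/(238731585/14641) = 14641/238731585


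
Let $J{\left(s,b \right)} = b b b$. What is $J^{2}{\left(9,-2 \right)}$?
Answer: $64$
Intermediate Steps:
$J{\left(s,b \right)} = b^{3}$ ($J{\left(s,b \right)} = b^{2} b = b^{3}$)
$J^{2}{\left(9,-2 \right)} = \left(\left(-2\right)^{3}\right)^{2} = \left(-8\right)^{2} = 64$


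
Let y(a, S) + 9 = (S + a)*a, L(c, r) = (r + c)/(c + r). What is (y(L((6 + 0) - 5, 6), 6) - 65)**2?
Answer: 4489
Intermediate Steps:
L(c, r) = 1 (L(c, r) = (c + r)/(c + r) = 1)
y(a, S) = -9 + a*(S + a) (y(a, S) = -9 + (S + a)*a = -9 + a*(S + a))
(y(L((6 + 0) - 5, 6), 6) - 65)**2 = ((-9 + 1**2 + 6*1) - 65)**2 = ((-9 + 1 + 6) - 65)**2 = (-2 - 65)**2 = (-67)**2 = 4489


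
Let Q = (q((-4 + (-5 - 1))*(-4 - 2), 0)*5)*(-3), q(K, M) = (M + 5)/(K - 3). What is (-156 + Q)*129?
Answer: -385581/19 ≈ -20294.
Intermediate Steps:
q(K, M) = (5 + M)/(-3 + K)
Q = -25/19 (Q = (((5 + 0)/(-3 + (-4 + (-5 - 1))*(-4 - 2)))*5)*(-3) = ((5/(-3 + (-4 - 6)*(-6)))*5)*(-3) = ((5/(-3 - 10*(-6)))*5)*(-3) = ((5/(-3 + 60))*5)*(-3) = ((5/57)*5)*(-3) = (25/57)*(-3) = -25/19 ≈ -1.3158)
(-156 + Q)*129 = (-156 - 25/19)*129 = -2989/19*129 = -385581/19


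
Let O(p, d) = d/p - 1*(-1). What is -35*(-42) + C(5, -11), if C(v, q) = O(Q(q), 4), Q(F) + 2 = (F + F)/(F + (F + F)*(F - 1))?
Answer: 17629/12 ≈ 1469.1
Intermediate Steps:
Q(F) = -2 + 2*F/(F + 2*F*(-1 + F)) (Q(F) = -2 + (F + F)/(F + (F + F)*(F - 1)) = -2 + (2*F)/(F + (2*F)*(-1 + F)) = -2 + (2*F)/(F + 2*F*(-1 + F)) = -2 + 2*F/(F + 2*F*(-1 + F)))
O(p, d) = 1 + d/p (O(p, d) = d/p + 1 = 1 + d/p)
C(v, q) = (-1 + 2*q)*(4 + 4*(1 - q)/(-1 + 2*q))/(4*(1 - q)) (C(v, q) = (4 + 4*(1 - q)/(-1 + 2*q))/((4*(1 - q)/(-1 + 2*q))) = ((-1 + 2*q)/(4*(1 - q)))*(4 + 4*(1 - q)/(-1 + 2*q)) = (-1 + 2*q)*(4 + 4*(1 - q)/(-1 + 2*q))/(4*(1 - q)))
-35*(-42) + C(5, -11) = -35*(-42) - 1*(-11)/(-1 - 11) = 1470 - 1*(-11)/(-12) = 1470 - 1*(-11)*(-1/12) = 1470 - 11/12 = 17629/12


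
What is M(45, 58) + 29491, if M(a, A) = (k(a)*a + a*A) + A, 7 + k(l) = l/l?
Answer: 31889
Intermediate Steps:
k(l) = -6 (k(l) = -7 + l/l = -7 + 1 = -6)
M(a, A) = A - 6*a + A*a (M(a, A) = (-6*a + a*A) + A = (-6*a + A*a) + A = A - 6*a + A*a)
M(45, 58) + 29491 = (58 - 6*45 + 58*45) + 29491 = (58 - 270 + 2610) + 29491 = 2398 + 29491 = 31889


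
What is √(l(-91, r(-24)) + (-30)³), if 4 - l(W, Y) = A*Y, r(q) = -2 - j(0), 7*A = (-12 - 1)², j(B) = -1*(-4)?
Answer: I*√1315706/7 ≈ 163.86*I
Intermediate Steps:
j(B) = 4
A = 169/7 (A = (-12 - 1)²/7 = (⅐)*(-13)² = (⅐)*169 = 169/7 ≈ 24.143)
r(q) = -6 (r(q) = -2 - 1*4 = -2 - 4 = -6)
l(W, Y) = 4 - 169*Y/7
√(l(-91, r(-24)) + (-30)³) = √((4 - 169/7*(-6)) + (-30)³) = √((4 + 1014/7) - 27000) = √(1042/7 - 27000) = √(-187958/7) = I*√1315706/7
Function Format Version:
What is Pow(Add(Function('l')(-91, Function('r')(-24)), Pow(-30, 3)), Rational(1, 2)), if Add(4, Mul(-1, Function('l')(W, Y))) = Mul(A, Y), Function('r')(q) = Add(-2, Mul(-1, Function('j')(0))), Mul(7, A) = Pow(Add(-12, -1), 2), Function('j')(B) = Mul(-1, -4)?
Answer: Mul(Rational(1, 7), I, Pow(1315706, Rational(1, 2))) ≈ Mul(163.86, I)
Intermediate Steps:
Function('j')(B) = 4
A = Rational(169, 7) (A = Mul(Rational(1, 7), Pow(Add(-12, -1), 2)) = Mul(Rational(1, 7), Pow(-13, 2)) = Mul(Rational(1, 7), 169) = Rational(169, 7) ≈ 24.143)
Function('r')(q) = -6 (Function('r')(q) = Add(-2, Mul(-1, 4)) = Add(-2, -4) = -6)
Function('l')(W, Y) = Add(4, Mul(Rational(-169, 7), Y)) (Function('l')(W, Y) = Add(4, Mul(-1, Mul(Rational(169, 7), Y))) = Add(4, Mul(Rational(-169, 7), Y)))
Pow(Add(Function('l')(-91, Function('r')(-24)), Pow(-30, 3)), Rational(1, 2)) = Pow(Add(Add(4, Mul(Rational(-169, 7), -6)), Pow(-30, 3)), Rational(1, 2)) = Pow(Add(Add(4, Rational(1014, 7)), -27000), Rational(1, 2)) = Pow(Add(Rational(1042, 7), -27000), Rational(1, 2)) = Pow(Rational(-187958, 7), Rational(1, 2)) = Mul(Rational(1, 7), I, Pow(1315706, Rational(1, 2)))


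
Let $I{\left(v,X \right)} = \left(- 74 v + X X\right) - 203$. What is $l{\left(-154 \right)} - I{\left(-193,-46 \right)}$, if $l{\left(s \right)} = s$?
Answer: $-16349$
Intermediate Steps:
$I{\left(v,X \right)} = -203 + X^{2} - 74 v$ ($I{\left(v,X \right)} = \left(- 74 v + X^{2}\right) - 203 = \left(X^{2} - 74 v\right) - 203 = -203 + X^{2} - 74 v$)
$l{\left(-154 \right)} - I{\left(-193,-46 \right)} = -154 - \left(-203 + \left(-46\right)^{2} - -14282\right) = -154 - \left(-203 + 2116 + 14282\right) = -154 - 16195 = -16349$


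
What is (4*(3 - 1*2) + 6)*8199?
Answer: 81990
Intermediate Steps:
(4*(3 - 1*2) + 6)*8199 = (4*(3 - 2) + 6)*8199 = (4*1 + 6)*8199 = (4 + 6)*8199 = 10*8199 = 81990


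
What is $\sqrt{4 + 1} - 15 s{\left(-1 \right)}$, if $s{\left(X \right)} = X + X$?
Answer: $30 + \sqrt{5} \approx 32.236$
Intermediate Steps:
$s{\left(X \right)} = 2 X$
$\sqrt{4 + 1} - 15 s{\left(-1 \right)} = \sqrt{4 + 1} - 15 \cdot 2 \left(-1\right) = \sqrt{5} - -30 = \sqrt{5} + 30 = 30 + \sqrt{5}$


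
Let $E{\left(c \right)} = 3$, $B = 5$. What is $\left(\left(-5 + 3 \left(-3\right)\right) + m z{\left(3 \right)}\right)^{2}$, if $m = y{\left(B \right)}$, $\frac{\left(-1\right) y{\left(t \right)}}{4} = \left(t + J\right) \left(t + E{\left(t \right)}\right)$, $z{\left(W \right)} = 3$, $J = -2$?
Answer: $91204$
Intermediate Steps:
$y{\left(t \right)} = - 4 \left(-2 + t\right) \left(3 + t\right)$ ($y{\left(t \right)} = - 4 \left(t - 2\right) \left(t + 3\right) = - 4 \left(-2 + t\right) \left(3 + t\right)$)
$m = -96$ ($m = 24 - 20 - 4 \cdot 5^{2} = 24 - 20 - 100 = -96$)
$\left(\left(-5 + 3 \left(-3\right)\right) + m z{\left(3 \right)}\right)^{2} = \left(\left(-5 + 3 \left(-3\right)\right) - 288\right)^{2} = \left(\left(-5 - 9\right) - 288\right)^{2} = \left(-14 - 288\right)^{2} = \left(-302\right)^{2} = 91204$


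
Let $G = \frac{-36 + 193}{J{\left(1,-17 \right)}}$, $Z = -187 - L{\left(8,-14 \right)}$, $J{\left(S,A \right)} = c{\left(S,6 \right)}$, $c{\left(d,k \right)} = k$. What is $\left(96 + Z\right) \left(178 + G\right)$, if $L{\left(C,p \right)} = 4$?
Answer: $- \frac{116375}{6} \approx -19396.0$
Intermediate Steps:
$J{\left(S,A \right)} = 6$
$Z = -191$ ($Z = -187 - 4 = -191$)
$G = \frac{157}{6}$ ($G = \frac{-36 + 193}{6} = 157 \cdot \frac{1}{6} = \frac{157}{6} \approx 26.167$)
$\left(96 + Z\right) \left(178 + G\right) = \left(96 - 191\right) \left(178 + \frac{157}{6}\right) = \left(-95\right) \frac{1225}{6} = - \frac{116375}{6}$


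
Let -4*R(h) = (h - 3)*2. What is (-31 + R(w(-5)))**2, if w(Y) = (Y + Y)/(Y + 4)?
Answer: 4761/4 ≈ 1190.3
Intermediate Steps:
w(Y) = 2*Y/(4 + Y) (w(Y) = (2*Y)/(4 + Y) = 2*Y/(4 + Y))
R(h) = 3/2 - h/2 (R(h) = -(h - 3)*2/4 = -(-3 + h)*2/4 = -(-6 + 2*h)/4 = 3/2 - h/2)
(-31 + R(w(-5)))**2 = (-31 + (3/2 - (-5)/(4 - 5)))**2 = (-31 + (3/2 - (-5)/(-1)))**2 = (-31 + (3/2 - (-5)*(-1)))**2 = (-31 + (3/2 - 1/2*10))**2 = (-31 + (3/2 - 5))**2 = (-31 - 7/2)**2 = (-69/2)**2 = 4761/4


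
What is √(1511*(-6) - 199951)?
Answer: I*√209017 ≈ 457.18*I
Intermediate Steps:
√(1511*(-6) - 199951) = √(-9066 - 199951) = √(-209017) = I*√209017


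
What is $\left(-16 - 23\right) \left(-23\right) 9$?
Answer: $8073$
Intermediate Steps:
$\left(-16 - 23\right) \left(-23\right) 9 = \left(-39\right) \left(-23\right) 9 = 897 \cdot 9 = 8073$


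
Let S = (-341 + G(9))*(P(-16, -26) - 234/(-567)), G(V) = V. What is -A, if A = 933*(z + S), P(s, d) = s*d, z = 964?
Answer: 2689825316/21 ≈ 1.2809e+8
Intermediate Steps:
P(s, d) = d*s
S = -8709688/63 (S = (-341 + 9)*(-26*(-16) - 234/(-567)) = -332*(416 - 234*(-1/567)) = -332*(416 + 26/63) = -332*26234/63 = -8709688/63 ≈ -1.3825e+5)
A = -2689825316/21 (A = 933*(964 - 8709688/63) = 933*(-8648956/63) = -2689825316/21 ≈ -1.2809e+8)
-A = -1*(-2689825316/21) = 2689825316/21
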